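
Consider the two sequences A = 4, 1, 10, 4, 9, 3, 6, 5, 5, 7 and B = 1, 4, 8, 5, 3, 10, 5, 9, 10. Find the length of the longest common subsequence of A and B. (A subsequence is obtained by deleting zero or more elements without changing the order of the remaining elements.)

4

A longest common subsequence is 1, 4, 3, 5 (length 4); the LCS DP confirms no longer common subsequence exists.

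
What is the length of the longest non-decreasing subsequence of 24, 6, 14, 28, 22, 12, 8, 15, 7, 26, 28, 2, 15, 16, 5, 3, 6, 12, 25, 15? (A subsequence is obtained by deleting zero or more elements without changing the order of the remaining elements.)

One longest non-decreasing subsequence is 6, 14, 15, 15, 16, 25 (positions 2,3,8,13,14,19), of length 6; no longer one exists.

6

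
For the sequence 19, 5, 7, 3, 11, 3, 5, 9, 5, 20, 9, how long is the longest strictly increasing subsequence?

4

Scanning left to right, the best length ending at each element is: 19→1, 5→1, 7→2, 3→1, 11→3, 3→1, 5→2, 9→3, 5→2, 20→4, 9→3.
So the longest increasing subsequence has length 4, e.g. 5, 7, 11, 20.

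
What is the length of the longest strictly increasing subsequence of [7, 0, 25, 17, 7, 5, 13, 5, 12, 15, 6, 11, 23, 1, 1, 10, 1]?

5

One longest increasing subsequence is 0, 7, 13, 15, 23 (positions 2,5,7,10,13), of length 5; no longer one exists.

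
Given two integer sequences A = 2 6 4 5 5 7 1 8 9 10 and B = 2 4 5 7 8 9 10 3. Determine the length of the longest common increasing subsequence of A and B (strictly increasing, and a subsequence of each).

7

For each value that appears in both, track the longest common increasing run ending there.
The best achievable length is 7; one witness is 2, 4, 5, 7, 8, 9, 10 (A-positions 1,3,4,6,8,9,10, B-positions 1,2,3,4,5,6,7).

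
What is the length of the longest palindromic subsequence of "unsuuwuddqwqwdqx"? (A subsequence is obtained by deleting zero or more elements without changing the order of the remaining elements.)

5

Using dp[i][j] = 2 + dp[i+1][j−1] if the ends match, else max(dp[i+1][j], dp[i][j−1]):
dp[1][16] = 5. A witness is qwqwq at positions 10,11,12,13,15.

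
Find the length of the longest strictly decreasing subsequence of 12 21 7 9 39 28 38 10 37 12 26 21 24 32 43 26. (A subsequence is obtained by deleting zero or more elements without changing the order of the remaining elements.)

One longest decreasing subsequence is 39, 38, 37, 26, 21 (positions 5,7,9,11,12), of length 5; no longer one exists.

5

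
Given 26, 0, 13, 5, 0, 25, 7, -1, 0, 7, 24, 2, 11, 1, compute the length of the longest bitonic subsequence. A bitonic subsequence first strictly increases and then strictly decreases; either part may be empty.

Let inc[i] be the LIS ending at i and dec[i] the longest strictly decreasing subsequence starting at i. inc = [1, 1, 2, 2, 1, 3, 3, 1, 2, 3, 4, 3, 4, 3], dec = [5, 2, 4, 3, 2, 4, 3, 1, 1, 3, 3, 2, 2, 1].
max_i inc[i]+dec[i]−1 = 6, with one witness 0, 13, 25, 24, 11, 1.

6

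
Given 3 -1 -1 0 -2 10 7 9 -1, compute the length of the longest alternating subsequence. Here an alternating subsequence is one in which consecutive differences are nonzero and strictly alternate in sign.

8

Track the best alternating length ending on an up-step vs a down-step at each position: up/down = 1/1, 1/2, 1/2, 3/2, 1/4, 5/1, 5/6, 7/6, 5/8.
The maximum over both is 8; one such subsequence is 3, -1, 0, -2, 10, 7, 9, -1.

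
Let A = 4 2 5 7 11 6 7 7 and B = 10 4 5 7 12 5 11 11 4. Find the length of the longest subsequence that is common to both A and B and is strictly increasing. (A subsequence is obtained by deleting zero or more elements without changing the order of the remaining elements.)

A longest common strictly increasing subsequence is 4, 5, 7, 11 (length 4); it appears in order in both A and B, and no longer such subsequence exists.

4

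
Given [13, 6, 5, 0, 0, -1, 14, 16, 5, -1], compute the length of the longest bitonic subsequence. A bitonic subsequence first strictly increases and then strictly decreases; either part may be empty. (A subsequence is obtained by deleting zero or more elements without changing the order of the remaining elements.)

5

Let inc[i] be the LIS ending at i and dec[i] the longest strictly decreasing subsequence starting at i. inc = [1, 1, 1, 1, 1, 1, 2, 3, 2, 1], dec = [5, 4, 3, 2, 2, 1, 3, 3, 2, 1].
max_i inc[i]+dec[i]−1 = 5, with one witness 13, 6, 5, 0, -1.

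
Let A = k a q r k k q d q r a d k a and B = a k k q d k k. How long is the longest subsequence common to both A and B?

6

A longest common subsequence is akkqdk (length 6); the LCS DP confirms no longer common subsequence exists.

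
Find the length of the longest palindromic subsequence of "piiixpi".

Using dp[i][j] = 2 + dp[i+1][j−1] if the ends match, else max(dp[i+1][j], dp[i][j−1]):
dp[1][7] = 5. A witness is piiip at positions 1,2,3,4,6.

5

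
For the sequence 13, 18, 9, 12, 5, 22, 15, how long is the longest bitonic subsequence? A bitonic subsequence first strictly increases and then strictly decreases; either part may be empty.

One longest bitonic subsequence is 13, 18, 12, 5 (positions 1,2,4,5): it rises to 18 then falls. Length 4 is optimal.

4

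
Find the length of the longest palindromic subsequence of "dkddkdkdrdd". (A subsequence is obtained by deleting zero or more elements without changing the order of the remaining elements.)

9

Using dp[i][j] = 2 + dp[i+1][j−1] if the ends match, else max(dp[i+1][j], dp[i][j−1]):
dp[1][11] = 9. A witness is dddkdkddd at positions 1,3,4,5,6,7,8,10,11.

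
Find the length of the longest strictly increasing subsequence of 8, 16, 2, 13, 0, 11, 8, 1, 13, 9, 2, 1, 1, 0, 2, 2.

Let dp[i] be the longest increasing subsequence ending at position i. Then dp = [1, 2, 1, 2, 1, 2, 2, 2, 3, 3, 3, 2, 2, 1, 3, 3].
The maximum is 3; one witness is 8, 11, 13 at positions 1,6,9.

3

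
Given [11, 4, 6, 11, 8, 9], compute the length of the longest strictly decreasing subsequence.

2

Scanning left to right, the best length ending at each element is: 11→1, 4→2, 6→2, 11→1, 8→2, 9→2.
So the longest decreasing subsequence has length 2, e.g. 11, 4.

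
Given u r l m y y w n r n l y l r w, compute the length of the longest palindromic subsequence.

One longest palindromic subsequence is rlynrnylr (positions 2,3,5,8,9,10,12,13,14); it reads the same forward and backward, and the interval DP gives dp[1][15] = 9.

9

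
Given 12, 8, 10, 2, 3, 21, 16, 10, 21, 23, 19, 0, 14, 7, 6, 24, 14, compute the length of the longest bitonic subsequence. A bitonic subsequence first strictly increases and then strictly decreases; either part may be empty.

Let inc[i] be the LIS ending at i and dec[i] the longest strictly decreasing subsequence starting at i. inc = [1, 1, 2, 1, 2, 3, 3, 3, 4, 5, 4, 1, 4, 3, 3, 6, 4], dec = [4, 3, 3, 2, 2, 5, 4, 3, 5, 5, 4, 1, 3, 2, 1, 2, 1].
max_i inc[i]+dec[i]−1 = 9, with one witness 8, 10, 16, 21, 23, 19, 14, 7, 6.

9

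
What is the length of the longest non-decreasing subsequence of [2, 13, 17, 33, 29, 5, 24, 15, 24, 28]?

6

One longest non-decreasing subsequence is 2, 13, 17, 24, 24, 28 (positions 1,2,3,7,9,10), of length 6; no longer one exists.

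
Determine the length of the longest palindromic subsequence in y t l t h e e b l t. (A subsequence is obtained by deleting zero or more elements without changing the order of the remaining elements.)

One longest palindromic subsequence is tleelt (positions 2,3,6,7,9,10); it reads the same forward and backward, and the interval DP gives dp[1][10] = 6.

6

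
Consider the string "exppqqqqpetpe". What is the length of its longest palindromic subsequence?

10

One longest palindromic subsequence is eppqqqqppe (positions 1,3,4,5,6,7,8,9,12,13); it reads the same forward and backward, and the interval DP gives dp[1][13] = 10.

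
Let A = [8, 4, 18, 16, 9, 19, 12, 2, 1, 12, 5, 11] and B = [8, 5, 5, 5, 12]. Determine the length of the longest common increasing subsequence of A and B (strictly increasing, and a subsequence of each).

For each value that appears in both, track the longest common increasing run ending there.
The best achievable length is 2; one witness is 8, 12 (A-positions 1,7, B-positions 1,5).

2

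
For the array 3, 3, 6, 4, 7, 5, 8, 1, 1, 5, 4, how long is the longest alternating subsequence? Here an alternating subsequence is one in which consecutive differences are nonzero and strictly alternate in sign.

Track the best alternating length ending on an up-step vs a down-step at each position: up/down = 1/1, 1/1, 2/1, 2/3, 4/1, 4/5, 6/1, 1/7, 1/7, 8/7, 8/9.
The maximum over both is 9; one such subsequence is 3, 6, 4, 7, 5, 8, 1, 5, 4.

9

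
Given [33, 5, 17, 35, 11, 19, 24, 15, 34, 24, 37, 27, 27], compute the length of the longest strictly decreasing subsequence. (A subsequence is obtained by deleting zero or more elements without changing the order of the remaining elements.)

Scanning left to right, the best length ending at each element is: 33→1, 5→2, 17→2, 35→1, 11→3, 19→2, 24→2, 15→3, 34→2, 24→3, 37→1, 27→3, 27→3.
So the longest decreasing subsequence has length 3, e.g. 33, 17, 11.

3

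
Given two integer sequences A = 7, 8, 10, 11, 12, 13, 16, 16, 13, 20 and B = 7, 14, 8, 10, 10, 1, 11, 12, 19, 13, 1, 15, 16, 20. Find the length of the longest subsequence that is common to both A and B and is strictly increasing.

8

For each value that appears in both, track the longest common increasing run ending there.
The best achievable length is 8; one witness is 7, 8, 10, 11, 12, 13, 16, 20 (A-positions 1,2,3,4,5,6,7,10, B-positions 1,3,4,7,8,10,13,14).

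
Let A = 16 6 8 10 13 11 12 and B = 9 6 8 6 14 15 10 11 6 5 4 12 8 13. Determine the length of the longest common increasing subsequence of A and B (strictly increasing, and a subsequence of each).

5

A longest common strictly increasing subsequence is 6, 8, 10, 11, 12 (length 5); it appears in order in both A and B, and no longer such subsequence exists.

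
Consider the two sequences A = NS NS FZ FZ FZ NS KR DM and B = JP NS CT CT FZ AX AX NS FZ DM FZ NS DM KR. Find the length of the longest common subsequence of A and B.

A longest common subsequence is NS, NS, FZ, FZ, NS, KR (length 6); the LCS DP confirms no longer common subsequence exists.

6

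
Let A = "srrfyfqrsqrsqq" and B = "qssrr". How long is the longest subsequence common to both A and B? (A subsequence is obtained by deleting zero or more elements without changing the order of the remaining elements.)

Backtracking the LCS table gives one alignment: s (A1,B3) → r (A8,B4) → r (A11,B5).
So the longest common subsequence has length 3.

3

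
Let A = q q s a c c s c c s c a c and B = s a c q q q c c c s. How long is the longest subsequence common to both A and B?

7

Backtracking the LCS table gives one alignment: s (A3,B1) → a (A4,B2) → c (A5,B3) → c (A6,B7) → c (A8,B8) → c (A9,B9) → s (A10,B10).
So the longest common subsequence has length 7.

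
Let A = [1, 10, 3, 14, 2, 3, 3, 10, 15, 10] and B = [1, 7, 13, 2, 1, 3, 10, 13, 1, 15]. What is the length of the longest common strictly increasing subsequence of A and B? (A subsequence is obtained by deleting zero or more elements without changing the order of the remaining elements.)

A longest common strictly increasing subsequence is 1, 2, 3, 10, 15 (length 5); it appears in order in both A and B, and no longer such subsequence exists.

5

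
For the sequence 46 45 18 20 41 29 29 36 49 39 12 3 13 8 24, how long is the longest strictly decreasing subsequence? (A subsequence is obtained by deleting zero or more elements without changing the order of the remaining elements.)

6

One longest decreasing subsequence is 46, 45, 41, 29, 12, 3 (positions 1,2,5,6,11,12), of length 6; no longer one exists.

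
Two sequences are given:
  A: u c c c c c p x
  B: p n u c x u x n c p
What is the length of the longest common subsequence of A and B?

4

A longest common subsequence is uccp (length 4); the LCS DP confirms no longer common subsequence exists.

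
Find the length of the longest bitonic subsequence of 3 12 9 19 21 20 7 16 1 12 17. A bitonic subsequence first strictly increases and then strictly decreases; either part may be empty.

Let inc[i] be the LIS ending at i and dec[i] the longest strictly decreasing subsequence starting at i. inc = [1, 2, 2, 3, 4, 4, 2, 3, 1, 3, 4], dec = [2, 4, 3, 3, 4, 3, 2, 2, 1, 1, 1].
max_i inc[i]+dec[i]−1 = 7, with one witness 3, 12, 19, 21, 20, 16, 12.

7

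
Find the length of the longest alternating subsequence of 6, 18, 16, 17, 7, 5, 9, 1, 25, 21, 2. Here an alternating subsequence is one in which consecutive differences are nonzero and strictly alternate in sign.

A longest alternating subsequence is 6, 18, 16, 17, 7, 9, 1, 25, 21 (positions 1,2,3,4,5,7,8,9,10); its 8 consecutive differences strictly alternate in sign, and length 9 is optimal.

9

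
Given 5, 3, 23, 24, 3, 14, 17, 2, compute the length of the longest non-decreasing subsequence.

4

One longest non-decreasing subsequence is 3, 3, 14, 17 (positions 2,5,6,7), of length 4; no longer one exists.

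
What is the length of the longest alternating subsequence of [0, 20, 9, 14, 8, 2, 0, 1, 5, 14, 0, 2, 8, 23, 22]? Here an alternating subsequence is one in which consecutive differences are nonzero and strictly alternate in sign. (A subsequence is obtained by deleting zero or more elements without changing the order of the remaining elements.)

Track the best alternating length ending on an up-step vs a down-step at each position: up/down = 1/1, 2/1, 2/3, 4/3, 2/5, 2/5, 1/5, 6/5, 6/5, 6/3, 1/7, 8/7, 8/7, 8/1, 8/9.
The maximum over both is 9; one such subsequence is 0, 20, 9, 14, 0, 1, 0, 23, 22.

9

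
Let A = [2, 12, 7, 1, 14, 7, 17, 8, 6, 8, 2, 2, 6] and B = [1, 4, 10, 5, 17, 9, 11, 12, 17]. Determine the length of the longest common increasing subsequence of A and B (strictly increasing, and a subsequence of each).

A longest common strictly increasing subsequence is 1, 17 (length 2); it appears in order in both A and B, and no longer such subsequence exists.

2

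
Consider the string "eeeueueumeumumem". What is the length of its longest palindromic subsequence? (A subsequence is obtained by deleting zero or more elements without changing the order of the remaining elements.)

One longest palindromic subsequence is euuemeuue (positions 3,4,6,7,9,10,11,13,15); it reads the same forward and backward, and the interval DP gives dp[1][16] = 9.

9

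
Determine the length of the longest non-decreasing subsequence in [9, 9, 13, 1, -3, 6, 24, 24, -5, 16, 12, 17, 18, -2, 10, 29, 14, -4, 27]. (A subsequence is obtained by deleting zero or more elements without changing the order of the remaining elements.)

7

Scanning left to right, the best length ending at each element is: 9→1, 9→2, 13→3, 1→1, -3→1, 6→2, 24→4, 24→5, -5→1, 16→4, 12→3, 17→5, 18→6, -2→2, 10→3, 29→7, 14→4, -4→2, 27→7.
So the longest non-decreasing subsequence has length 7, e.g. 9, 9, 13, 16, 17, 18, 29.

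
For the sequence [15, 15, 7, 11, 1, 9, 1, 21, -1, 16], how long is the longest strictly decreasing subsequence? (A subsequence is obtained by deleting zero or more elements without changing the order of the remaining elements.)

5

One longest decreasing subsequence is 15, 11, 9, 1, -1 (positions 1,4,6,7,9), of length 5; no longer one exists.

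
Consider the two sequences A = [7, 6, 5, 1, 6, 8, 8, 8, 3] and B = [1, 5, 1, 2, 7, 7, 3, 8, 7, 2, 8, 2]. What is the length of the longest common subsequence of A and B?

4

A longest common subsequence is 5, 1, 8, 8 (length 4); the LCS DP confirms no longer common subsequence exists.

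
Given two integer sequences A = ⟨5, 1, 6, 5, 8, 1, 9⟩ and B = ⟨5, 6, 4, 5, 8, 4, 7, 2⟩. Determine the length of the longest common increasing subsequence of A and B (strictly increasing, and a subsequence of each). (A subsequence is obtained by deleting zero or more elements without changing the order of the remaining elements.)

A longest common strictly increasing subsequence is 5, 6, 8 (length 3); it appears in order in both A and B, and no longer such subsequence exists.

3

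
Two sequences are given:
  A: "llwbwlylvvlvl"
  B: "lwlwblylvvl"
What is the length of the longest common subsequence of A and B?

10

A longest common subsequence is llwblylvvl (length 10); the LCS DP confirms no longer common subsequence exists.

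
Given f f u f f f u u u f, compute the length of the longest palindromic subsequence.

7

Using dp[i][j] = 2 + dp[i+1][j−1] if the ends match, else max(dp[i+1][j], dp[i][j−1]):
dp[1][10] = 7. A witness is fufffuf at positions 1,3,4,5,6,9,10.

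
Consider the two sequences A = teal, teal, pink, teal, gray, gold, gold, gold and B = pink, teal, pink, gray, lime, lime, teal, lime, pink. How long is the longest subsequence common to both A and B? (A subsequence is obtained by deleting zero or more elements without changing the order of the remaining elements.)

A longest common subsequence is teal, teal, pink (length 3); the LCS DP confirms no longer common subsequence exists.

3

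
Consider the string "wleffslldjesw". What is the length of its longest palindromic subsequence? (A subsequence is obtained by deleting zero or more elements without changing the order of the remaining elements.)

6

One longest palindromic subsequence is wsllsw (positions 1,6,7,8,12,13); it reads the same forward and backward, and the interval DP gives dp[1][13] = 6.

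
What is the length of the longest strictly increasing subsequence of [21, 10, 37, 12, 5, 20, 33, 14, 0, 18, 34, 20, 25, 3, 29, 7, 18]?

7

One longest increasing subsequence is 10, 12, 14, 18, 20, 25, 29 (positions 2,4,8,10,12,13,15), of length 7; no longer one exists.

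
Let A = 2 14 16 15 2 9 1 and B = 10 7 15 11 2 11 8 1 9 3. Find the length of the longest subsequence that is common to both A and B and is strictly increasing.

2

For each value that appears in both, track the longest common increasing run ending there.
The best achievable length is 2; one witness is 2, 9 (A-positions 1,6, B-positions 5,9).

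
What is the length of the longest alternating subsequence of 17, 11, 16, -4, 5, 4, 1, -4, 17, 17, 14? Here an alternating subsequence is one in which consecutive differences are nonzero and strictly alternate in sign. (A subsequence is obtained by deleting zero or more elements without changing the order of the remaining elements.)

A longest alternating subsequence is 17, 11, 16, -4, 5, 4, 17, 14 (positions 1,2,3,4,5,6,9,11); its 7 consecutive differences strictly alternate in sign, and length 8 is optimal.

8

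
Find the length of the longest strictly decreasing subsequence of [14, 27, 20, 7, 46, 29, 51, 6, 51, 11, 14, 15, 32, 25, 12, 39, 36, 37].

Let dp[i] be the longest decreasing subsequence ending at position i. Then dp = [1, 1, 2, 3, 1, 2, 1, 4, 1, 3, 3, 3, 2, 3, 4, 2, 3, 3].
The maximum is 4; one witness is 27, 20, 7, 6 at positions 2,3,4,8.

4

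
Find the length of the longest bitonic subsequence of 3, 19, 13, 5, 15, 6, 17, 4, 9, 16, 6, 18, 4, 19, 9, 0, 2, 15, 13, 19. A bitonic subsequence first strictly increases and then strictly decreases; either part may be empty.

9

Let inc[i] be the LIS ending at i and dec[i] the longest strictly decreasing subsequence starting at i. inc = [1, 2, 2, 2, 3, 3, 4, 2, 4, 5, 3, 6, 2, 7, 4, 1, 2, 5, 5, 7], dec = [2, 6, 5, 3, 5, 3, 5, 2, 4, 4, 3, 3, 2, 3, 2, 1, 1, 2, 1, 1].
max_i inc[i]+dec[i]−1 = 9, with one witness 3, 5, 6, 9, 16, 18, 19, 15, 13.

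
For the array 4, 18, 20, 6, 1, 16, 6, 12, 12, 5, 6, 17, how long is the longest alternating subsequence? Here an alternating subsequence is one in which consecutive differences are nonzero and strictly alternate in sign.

8

Track the best alternating length ending on an up-step vs a down-step at each position: up/down = 1/1, 2/1, 2/1, 2/3, 1/3, 4/3, 4/5, 6/5, 6/5, 4/7, 8/7, 8/3.
The maximum over both is 8; one such subsequence is 4, 18, 6, 16, 6, 12, 5, 6.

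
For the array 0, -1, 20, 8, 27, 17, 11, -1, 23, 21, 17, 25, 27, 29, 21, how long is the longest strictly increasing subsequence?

7

Let dp[i] be the longest increasing subsequence ending at position i. Then dp = [1, 1, 2, 2, 3, 3, 3, 1, 4, 4, 4, 5, 6, 7, 5].
The maximum is 7; one witness is 0, 8, 17, 23, 25, 27, 29 at positions 1,4,6,9,12,13,14.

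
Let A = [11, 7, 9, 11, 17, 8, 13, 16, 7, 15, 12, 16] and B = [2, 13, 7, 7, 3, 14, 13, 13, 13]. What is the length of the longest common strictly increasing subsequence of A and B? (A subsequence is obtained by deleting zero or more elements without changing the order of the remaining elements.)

A longest common strictly increasing subsequence is 7, 13 (length 2); it appears in order in both A and B, and no longer such subsequence exists.

2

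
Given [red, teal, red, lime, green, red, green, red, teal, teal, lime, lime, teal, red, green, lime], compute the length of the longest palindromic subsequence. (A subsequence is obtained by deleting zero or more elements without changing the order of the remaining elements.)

Using dp[i][j] = 2 + dp[i+1][j−1] if the ends match, else max(dp[i+1][j], dp[i][j−1]):
dp[1][16] = 10. A witness is lime green red teal lime lime teal red green lime at positions 4,5,6,9,11,12,13,14,15,16.

10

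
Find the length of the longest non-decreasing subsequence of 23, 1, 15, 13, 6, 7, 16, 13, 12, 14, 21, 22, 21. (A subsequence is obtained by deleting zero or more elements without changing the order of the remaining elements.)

One longest non-decreasing subsequence is 1, 6, 7, 13, 14, 21, 22 (positions 2,5,6,8,10,11,12), of length 7; no longer one exists.

7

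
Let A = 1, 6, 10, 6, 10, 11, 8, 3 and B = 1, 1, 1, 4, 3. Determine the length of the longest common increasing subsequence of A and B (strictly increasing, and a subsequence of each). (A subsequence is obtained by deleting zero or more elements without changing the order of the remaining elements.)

2

A longest common strictly increasing subsequence is 1, 3 (length 2); it appears in order in both A and B, and no longer such subsequence exists.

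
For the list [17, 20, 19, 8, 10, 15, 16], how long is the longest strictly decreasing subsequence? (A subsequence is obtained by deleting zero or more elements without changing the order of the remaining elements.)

Scanning left to right, the best length ending at each element is: 17→1, 20→1, 19→2, 8→3, 10→3, 15→3, 16→3.
So the longest decreasing subsequence has length 3, e.g. 20, 19, 8.

3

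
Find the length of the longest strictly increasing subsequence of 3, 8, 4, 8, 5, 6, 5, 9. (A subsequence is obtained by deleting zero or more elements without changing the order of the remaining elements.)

Scanning left to right, the best length ending at each element is: 3→1, 8→2, 4→2, 8→3, 5→3, 6→4, 5→3, 9→5.
So the longest increasing subsequence has length 5, e.g. 3, 4, 5, 6, 9.

5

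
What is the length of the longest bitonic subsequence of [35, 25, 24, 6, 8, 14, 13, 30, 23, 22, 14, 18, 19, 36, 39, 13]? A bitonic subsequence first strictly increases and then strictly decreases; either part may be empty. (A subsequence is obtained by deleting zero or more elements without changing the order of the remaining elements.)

9

One longest bitonic subsequence is 6, 8, 13, 14, 18, 19, 36, 39, 13 (positions 4,5,7,11,12,13,14,15,16): it rises to 39 then falls. Length 9 is optimal.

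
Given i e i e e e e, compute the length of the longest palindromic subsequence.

5

One longest palindromic subsequence is eeeee (positions 2,4,5,6,7); it reads the same forward and backward, and the interval DP gives dp[1][7] = 5.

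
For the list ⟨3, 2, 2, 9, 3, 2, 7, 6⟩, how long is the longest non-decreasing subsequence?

4

One longest non-decreasing subsequence is 2, 2, 3, 7 (positions 2,3,5,7), of length 4; no longer one exists.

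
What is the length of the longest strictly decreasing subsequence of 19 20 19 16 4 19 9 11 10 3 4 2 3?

Let dp[i] be the longest decreasing subsequence ending at position i. Then dp = [1, 1, 2, 3, 4, 2, 4, 4, 5, 6, 6, 7, 7].
The maximum is 7; one witness is 20, 19, 16, 11, 10, 3, 2 at positions 2,3,4,8,9,10,12.

7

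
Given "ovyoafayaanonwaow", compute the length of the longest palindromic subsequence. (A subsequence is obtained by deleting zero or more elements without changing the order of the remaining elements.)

9

One longest palindromic subsequence is ooaayaaoo (positions 1,4,5,7,8,9,10,12,16); it reads the same forward and backward, and the interval DP gives dp[1][17] = 9.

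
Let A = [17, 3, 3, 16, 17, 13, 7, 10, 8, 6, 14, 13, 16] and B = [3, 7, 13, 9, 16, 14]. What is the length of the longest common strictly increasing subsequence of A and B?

A longest common strictly increasing subsequence is 3, 7, 13, 16 (length 4); it appears in order in both A and B, and no longer such subsequence exists.

4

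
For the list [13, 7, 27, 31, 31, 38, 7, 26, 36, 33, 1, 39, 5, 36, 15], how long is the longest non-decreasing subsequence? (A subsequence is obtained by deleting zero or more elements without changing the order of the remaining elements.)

6

One longest non-decreasing subsequence is 13, 27, 31, 31, 38, 39 (positions 1,3,4,5,6,12), of length 6; no longer one exists.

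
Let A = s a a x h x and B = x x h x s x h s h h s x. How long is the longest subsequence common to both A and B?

4

Backtracking the LCS table gives one alignment: s (A1,B5) → x (A4,B6) → h (A5,B10) → x (A6,B12).
So the longest common subsequence has length 4.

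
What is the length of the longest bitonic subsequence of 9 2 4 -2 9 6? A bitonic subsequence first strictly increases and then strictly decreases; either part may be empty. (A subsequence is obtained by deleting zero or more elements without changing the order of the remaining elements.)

4

Let inc[i] be the LIS ending at i and dec[i] the longest strictly decreasing subsequence starting at i. inc = [1, 1, 2, 1, 3, 3], dec = [3, 2, 2, 1, 2, 1].
max_i inc[i]+dec[i]−1 = 4, with one witness 2, 4, 9, 6.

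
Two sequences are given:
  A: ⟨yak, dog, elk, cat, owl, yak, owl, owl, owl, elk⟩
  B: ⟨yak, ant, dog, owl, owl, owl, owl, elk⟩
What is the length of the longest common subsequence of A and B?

7

A longest common subsequence is yak, dog, owl, owl, owl, owl, elk (length 7); the LCS DP confirms no longer common subsequence exists.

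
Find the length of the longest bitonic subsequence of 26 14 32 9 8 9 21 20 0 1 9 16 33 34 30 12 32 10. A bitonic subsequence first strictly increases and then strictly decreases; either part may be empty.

9

One longest bitonic subsequence is 0, 1, 9, 16, 33, 34, 30, 12, 10 (positions 9,10,11,12,13,14,15,16,18): it rises to 34 then falls. Length 9 is optimal.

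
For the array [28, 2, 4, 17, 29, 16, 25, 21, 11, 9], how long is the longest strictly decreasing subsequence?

5

Let dp[i] be the longest decreasing subsequence ending at position i. Then dp = [1, 2, 2, 2, 1, 3, 2, 3, 4, 5].
The maximum is 5; one witness is 28, 17, 16, 11, 9 at positions 1,4,6,9,10.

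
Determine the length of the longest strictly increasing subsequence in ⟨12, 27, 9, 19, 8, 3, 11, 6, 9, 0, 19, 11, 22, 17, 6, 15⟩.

5

Scanning left to right, the best length ending at each element is: 12→1, 27→2, 9→1, 19→2, 8→1, 3→1, 11→2, 6→2, 9→3, 0→1, 19→4, 11→4, 22→5, 17→5, 6→2, 15→5.
So the longest increasing subsequence has length 5, e.g. 3, 6, 9, 19, 22.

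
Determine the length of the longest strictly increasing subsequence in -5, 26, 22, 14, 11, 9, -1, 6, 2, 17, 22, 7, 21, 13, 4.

5

One longest increasing subsequence is -5, -1, 6, 17, 22 (positions 1,7,8,10,11), of length 5; no longer one exists.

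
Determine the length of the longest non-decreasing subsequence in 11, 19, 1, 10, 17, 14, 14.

4

Scanning left to right, the best length ending at each element is: 11→1, 19→2, 1→1, 10→2, 17→3, 14→3, 14→4.
So the longest non-decreasing subsequence has length 4, e.g. 1, 10, 14, 14.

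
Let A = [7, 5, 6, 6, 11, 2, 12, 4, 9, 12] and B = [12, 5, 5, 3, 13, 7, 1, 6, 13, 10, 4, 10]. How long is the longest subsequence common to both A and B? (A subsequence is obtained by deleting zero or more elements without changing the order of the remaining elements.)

3

A longest common subsequence is 7, 6, 4 (length 3); the LCS DP confirms no longer common subsequence exists.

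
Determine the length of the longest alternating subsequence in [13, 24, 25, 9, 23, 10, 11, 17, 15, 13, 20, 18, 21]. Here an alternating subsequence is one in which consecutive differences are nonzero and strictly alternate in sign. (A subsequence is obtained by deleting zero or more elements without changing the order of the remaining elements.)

10

Track the best alternating length ending on an up-step vs a down-step at each position: up/down = 1/1, 2/1, 2/1, 1/3, 4/3, 4/5, 6/5, 6/5, 6/7, 6/7, 8/5, 8/9, 10/5.
The maximum over both is 10; one such subsequence is 13, 24, 9, 23, 10, 17, 15, 20, 18, 21.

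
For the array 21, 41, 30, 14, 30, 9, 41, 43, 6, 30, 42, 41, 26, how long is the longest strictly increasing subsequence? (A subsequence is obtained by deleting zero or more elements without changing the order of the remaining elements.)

4

One longest increasing subsequence is 21, 30, 41, 43 (positions 1,3,7,8), of length 4; no longer one exists.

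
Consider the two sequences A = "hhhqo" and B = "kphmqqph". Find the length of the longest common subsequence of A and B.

2

A longest common subsequence is hh (length 2); the LCS DP confirms no longer common subsequence exists.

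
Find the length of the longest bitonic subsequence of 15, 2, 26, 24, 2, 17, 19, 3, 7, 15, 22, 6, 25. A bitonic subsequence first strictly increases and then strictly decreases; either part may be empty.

Let inc[i] be the LIS ending at i and dec[i] the longest strictly decreasing subsequence starting at i. inc = [1, 1, 2, 2, 1, 2, 3, 2, 3, 4, 5, 3, 6], dec = [3, 1, 5, 4, 1, 3, 3, 1, 2, 2, 2, 1, 1].
max_i inc[i]+dec[i]−1 = 6, with one witness 15, 26, 24, 19, 15, 6.

6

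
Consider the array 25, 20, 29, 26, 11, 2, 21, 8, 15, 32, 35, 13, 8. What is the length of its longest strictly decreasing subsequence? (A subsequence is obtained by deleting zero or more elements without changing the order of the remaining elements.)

6

Let dp[i] be the longest decreasing subsequence ending at position i. Then dp = [1, 2, 1, 2, 3, 4, 3, 4, 4, 1, 1, 5, 6].
The maximum is 6; one witness is 29, 26, 21, 15, 13, 8 at positions 3,4,7,9,12,13.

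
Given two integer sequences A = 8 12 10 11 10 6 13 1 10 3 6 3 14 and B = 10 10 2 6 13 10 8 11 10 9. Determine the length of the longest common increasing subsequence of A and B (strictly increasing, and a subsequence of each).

2

For each value that appears in both, track the longest common increasing run ending there.
The best achievable length is 2; one witness is 10, 13 (A-positions 3,7, B-positions 1,5).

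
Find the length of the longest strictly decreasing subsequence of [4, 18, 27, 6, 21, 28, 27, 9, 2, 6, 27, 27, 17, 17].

Let dp[i] be the longest decreasing subsequence ending at position i. Then dp = [1, 1, 1, 2, 2, 1, 2, 3, 4, 4, 2, 2, 3, 3].
The maximum is 4; one witness is 27, 21, 9, 2 at positions 3,5,8,9.

4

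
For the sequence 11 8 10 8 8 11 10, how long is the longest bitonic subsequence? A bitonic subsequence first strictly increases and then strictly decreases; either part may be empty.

One longest bitonic subsequence is 8, 10, 11, 10 (positions 2,3,6,7): it rises to 11 then falls. Length 4 is optimal.

4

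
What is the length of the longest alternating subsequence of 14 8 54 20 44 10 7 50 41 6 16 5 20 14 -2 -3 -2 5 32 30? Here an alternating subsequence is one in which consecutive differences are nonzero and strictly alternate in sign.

14

Track the best alternating length ending on an up-step vs a down-step at each position: up/down = 1/1, 1/2, 3/1, 3/4, 5/4, 3/6, 1/6, 7/4, 7/8, 1/8, 9/8, 1/10, 11/8, 11/12, 1/12, 1/12, 13/12, 13/12, 13/8, 13/14.
The maximum over both is 14; one such subsequence is 14, 8, 54, 20, 44, 10, 50, 6, 16, 5, 20, 14, 32, 30.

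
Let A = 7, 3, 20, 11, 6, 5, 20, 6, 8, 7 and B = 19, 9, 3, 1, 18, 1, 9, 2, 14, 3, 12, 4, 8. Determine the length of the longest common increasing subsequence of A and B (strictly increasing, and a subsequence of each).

2

A longest common strictly increasing subsequence is 3, 8 (length 2); it appears in order in both A and B, and no longer such subsequence exists.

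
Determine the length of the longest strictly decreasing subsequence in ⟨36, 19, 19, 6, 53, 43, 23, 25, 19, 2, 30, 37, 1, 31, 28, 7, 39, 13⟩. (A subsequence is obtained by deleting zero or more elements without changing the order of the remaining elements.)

6

Scanning left to right, the best length ending at each element is: 36→1, 19→2, 19→2, 6→3, 53→1, 43→2, 23→3, 25→3, 19→4, 2→5, 30→3, 37→3, 1→6, 31→4, 28→5, 7→6, 39→3, 13→6.
So the longest decreasing subsequence has length 6, e.g. 53, 43, 23, 19, 2, 1.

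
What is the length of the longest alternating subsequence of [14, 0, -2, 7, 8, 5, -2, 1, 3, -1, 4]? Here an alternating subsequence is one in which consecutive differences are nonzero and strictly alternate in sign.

7

Track the best alternating length ending on an up-step vs a down-step at each position: up/down = 1/1, 1/2, 1/2, 3/2, 3/2, 3/4, 1/4, 5/4, 5/4, 5/6, 7/4.
The maximum over both is 7; one such subsequence is 14, 0, 7, -2, 1, -1, 4.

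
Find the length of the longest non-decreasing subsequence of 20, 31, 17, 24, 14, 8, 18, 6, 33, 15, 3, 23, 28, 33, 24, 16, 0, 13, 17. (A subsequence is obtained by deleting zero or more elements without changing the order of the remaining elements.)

5

Scanning left to right, the best length ending at each element is: 20→1, 31→2, 17→1, 24→2, 14→1, 8→1, 18→2, 6→1, 33→3, 15→2, 3→1, 23→3, 28→4, 33→5, 24→4, 16→3, 0→1, 13→2, 17→4.
So the longest non-decreasing subsequence has length 5, e.g. 17, 18, 23, 28, 33.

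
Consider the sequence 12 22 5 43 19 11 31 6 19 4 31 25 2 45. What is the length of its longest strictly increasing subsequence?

Let dp[i] be the longest increasing subsequence ending at position i. Then dp = [1, 2, 1, 3, 2, 2, 3, 2, 3, 1, 4, 4, 1, 5].
The maximum is 5; one witness is 5, 11, 19, 31, 45 at positions 3,6,9,11,14.

5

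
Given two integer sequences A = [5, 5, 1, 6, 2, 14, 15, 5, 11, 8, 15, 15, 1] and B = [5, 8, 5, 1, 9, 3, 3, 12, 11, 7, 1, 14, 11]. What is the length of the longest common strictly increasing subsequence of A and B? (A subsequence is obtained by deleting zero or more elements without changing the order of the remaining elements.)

2

A longest common strictly increasing subsequence is 5, 8 (length 2); it appears in order in both A and B, and no longer such subsequence exists.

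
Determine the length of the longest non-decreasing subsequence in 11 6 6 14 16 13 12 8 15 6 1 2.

Let dp[i] be the longest non-decreasing subsequence ending at position i. Then dp = [1, 1, 2, 3, 4, 3, 3, 3, 4, 3, 1, 2].
The maximum is 4; one witness is 6, 6, 14, 16 at positions 2,3,4,5.

4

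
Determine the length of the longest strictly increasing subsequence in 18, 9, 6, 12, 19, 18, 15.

Let dp[i] be the longest increasing subsequence ending at position i. Then dp = [1, 1, 1, 2, 3, 3, 3].
The maximum is 3; one witness is 9, 12, 19 at positions 2,4,5.

3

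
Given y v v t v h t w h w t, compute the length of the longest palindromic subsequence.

5

One longest palindromic subsequence is twhwt (positions 4,8,9,10,11); it reads the same forward and backward, and the interval DP gives dp[1][11] = 5.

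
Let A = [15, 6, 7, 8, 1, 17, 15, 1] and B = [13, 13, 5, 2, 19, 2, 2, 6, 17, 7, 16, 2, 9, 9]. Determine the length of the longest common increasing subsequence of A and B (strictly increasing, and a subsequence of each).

A longest common strictly increasing subsequence is 6, 17 (length 2); it appears in order in both A and B, and no longer such subsequence exists.

2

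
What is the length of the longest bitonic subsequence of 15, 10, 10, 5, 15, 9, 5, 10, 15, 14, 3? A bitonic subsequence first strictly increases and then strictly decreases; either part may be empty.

One longest bitonic subsequence is 5, 9, 10, 15, 14, 3 (positions 4,6,8,9,10,11): it rises to 15 then falls. Length 6 is optimal.

6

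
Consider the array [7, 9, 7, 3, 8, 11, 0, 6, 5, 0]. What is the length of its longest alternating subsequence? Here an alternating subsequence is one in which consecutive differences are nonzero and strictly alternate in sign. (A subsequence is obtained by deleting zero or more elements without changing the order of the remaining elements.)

7

Track the best alternating length ending on an up-step vs a down-step at each position: up/down = 1/1, 2/1, 1/3, 1/3, 4/3, 4/1, 1/5, 6/5, 6/7, 1/7.
The maximum over both is 7; one such subsequence is 7, 9, 7, 8, 0, 6, 5.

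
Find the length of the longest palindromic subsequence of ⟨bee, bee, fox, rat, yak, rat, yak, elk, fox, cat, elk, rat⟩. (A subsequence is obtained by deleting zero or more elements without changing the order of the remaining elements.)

5

One longest palindromic subsequence is rat elk cat elk rat (positions 4,8,10,11,12); it reads the same forward and backward, and the interval DP gives dp[1][12] = 5.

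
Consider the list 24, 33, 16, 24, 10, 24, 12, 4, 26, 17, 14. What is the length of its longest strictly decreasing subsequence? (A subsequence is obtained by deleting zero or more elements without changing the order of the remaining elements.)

Let dp[i] be the longest decreasing subsequence ending at position i. Then dp = [1, 1, 2, 2, 3, 2, 3, 4, 2, 3, 4].
The maximum is 4; one witness is 24, 16, 10, 4 at positions 1,3,5,8.

4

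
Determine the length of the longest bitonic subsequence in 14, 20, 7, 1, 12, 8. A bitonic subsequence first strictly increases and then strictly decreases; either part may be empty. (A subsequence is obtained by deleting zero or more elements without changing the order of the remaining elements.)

4

One longest bitonic subsequence is 14, 20, 12, 8 (positions 1,2,5,6): it rises to 20 then falls. Length 4 is optimal.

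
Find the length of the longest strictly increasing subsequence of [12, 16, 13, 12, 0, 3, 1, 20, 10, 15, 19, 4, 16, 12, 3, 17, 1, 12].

One longest increasing subsequence is 0, 3, 10, 15, 16, 17 (positions 5,6,9,10,13,16), of length 6; no longer one exists.

6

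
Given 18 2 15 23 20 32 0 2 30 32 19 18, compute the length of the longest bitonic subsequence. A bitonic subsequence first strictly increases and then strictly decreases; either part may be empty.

Let inc[i] be the LIS ending at i and dec[i] the longest strictly decreasing subsequence starting at i. inc = [1, 1, 2, 3, 3, 4, 1, 2, 4, 5, 3, 3], dec = [3, 2, 2, 4, 3, 4, 1, 1, 3, 3, 2, 1].
max_i inc[i]+dec[i]−1 = 7, with one witness 2, 15, 23, 32, 30, 19, 18.

7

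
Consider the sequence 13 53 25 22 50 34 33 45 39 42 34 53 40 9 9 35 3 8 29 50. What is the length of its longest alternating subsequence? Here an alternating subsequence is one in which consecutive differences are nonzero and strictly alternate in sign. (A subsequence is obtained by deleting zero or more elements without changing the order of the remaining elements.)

Track the best alternating length ending on an up-step vs a down-step at each position: up/down = 1/1, 2/1, 2/3, 2/3, 4/3, 4/5, 4/5, 6/5, 6/7, 8/7, 6/9, 10/1, 10/11, 1/11, 1/11, 12/11, 1/13, 14/13, 14/13, 14/11.
The maximum over both is 14; one such subsequence is 13, 53, 25, 50, 34, 45, 39, 42, 34, 53, 9, 35, 3, 8.

14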